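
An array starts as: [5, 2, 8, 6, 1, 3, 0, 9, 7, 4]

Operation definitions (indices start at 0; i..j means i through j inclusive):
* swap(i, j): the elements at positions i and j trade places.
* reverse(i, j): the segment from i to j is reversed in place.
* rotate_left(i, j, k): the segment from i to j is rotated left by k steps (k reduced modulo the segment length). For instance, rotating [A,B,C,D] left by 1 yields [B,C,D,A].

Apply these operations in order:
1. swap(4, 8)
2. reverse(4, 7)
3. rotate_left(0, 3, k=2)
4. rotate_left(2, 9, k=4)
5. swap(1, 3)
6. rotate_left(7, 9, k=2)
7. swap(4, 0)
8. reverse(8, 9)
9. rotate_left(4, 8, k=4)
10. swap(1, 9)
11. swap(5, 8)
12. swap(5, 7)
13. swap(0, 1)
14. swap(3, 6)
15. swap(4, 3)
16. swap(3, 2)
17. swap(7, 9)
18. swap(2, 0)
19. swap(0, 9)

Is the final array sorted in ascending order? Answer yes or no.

After 1 (swap(4, 8)): [5, 2, 8, 6, 7, 3, 0, 9, 1, 4]
After 2 (reverse(4, 7)): [5, 2, 8, 6, 9, 0, 3, 7, 1, 4]
After 3 (rotate_left(0, 3, k=2)): [8, 6, 5, 2, 9, 0, 3, 7, 1, 4]
After 4 (rotate_left(2, 9, k=4)): [8, 6, 3, 7, 1, 4, 5, 2, 9, 0]
After 5 (swap(1, 3)): [8, 7, 3, 6, 1, 4, 5, 2, 9, 0]
After 6 (rotate_left(7, 9, k=2)): [8, 7, 3, 6, 1, 4, 5, 0, 2, 9]
After 7 (swap(4, 0)): [1, 7, 3, 6, 8, 4, 5, 0, 2, 9]
After 8 (reverse(8, 9)): [1, 7, 3, 6, 8, 4, 5, 0, 9, 2]
After 9 (rotate_left(4, 8, k=4)): [1, 7, 3, 6, 9, 8, 4, 5, 0, 2]
After 10 (swap(1, 9)): [1, 2, 3, 6, 9, 8, 4, 5, 0, 7]
After 11 (swap(5, 8)): [1, 2, 3, 6, 9, 0, 4, 5, 8, 7]
After 12 (swap(5, 7)): [1, 2, 3, 6, 9, 5, 4, 0, 8, 7]
After 13 (swap(0, 1)): [2, 1, 3, 6, 9, 5, 4, 0, 8, 7]
After 14 (swap(3, 6)): [2, 1, 3, 4, 9, 5, 6, 0, 8, 7]
After 15 (swap(4, 3)): [2, 1, 3, 9, 4, 5, 6, 0, 8, 7]
After 16 (swap(3, 2)): [2, 1, 9, 3, 4, 5, 6, 0, 8, 7]
After 17 (swap(7, 9)): [2, 1, 9, 3, 4, 5, 6, 7, 8, 0]
After 18 (swap(2, 0)): [9, 1, 2, 3, 4, 5, 6, 7, 8, 0]
After 19 (swap(0, 9)): [0, 1, 2, 3, 4, 5, 6, 7, 8, 9]

Answer: yes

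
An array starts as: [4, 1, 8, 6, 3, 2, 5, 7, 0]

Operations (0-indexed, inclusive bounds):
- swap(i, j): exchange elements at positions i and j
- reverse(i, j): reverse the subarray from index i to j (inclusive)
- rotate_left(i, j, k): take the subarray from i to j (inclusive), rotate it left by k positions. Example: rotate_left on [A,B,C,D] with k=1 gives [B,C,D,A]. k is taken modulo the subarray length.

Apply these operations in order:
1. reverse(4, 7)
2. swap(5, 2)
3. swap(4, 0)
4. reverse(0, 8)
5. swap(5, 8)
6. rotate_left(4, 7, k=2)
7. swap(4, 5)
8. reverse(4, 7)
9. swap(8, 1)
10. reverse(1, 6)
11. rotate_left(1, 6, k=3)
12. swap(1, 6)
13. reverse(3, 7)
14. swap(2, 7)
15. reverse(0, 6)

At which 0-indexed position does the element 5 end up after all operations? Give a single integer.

After 1 (reverse(4, 7)): [4, 1, 8, 6, 7, 5, 2, 3, 0]
After 2 (swap(5, 2)): [4, 1, 5, 6, 7, 8, 2, 3, 0]
After 3 (swap(4, 0)): [7, 1, 5, 6, 4, 8, 2, 3, 0]
After 4 (reverse(0, 8)): [0, 3, 2, 8, 4, 6, 5, 1, 7]
After 5 (swap(5, 8)): [0, 3, 2, 8, 4, 7, 5, 1, 6]
After 6 (rotate_left(4, 7, k=2)): [0, 3, 2, 8, 5, 1, 4, 7, 6]
After 7 (swap(4, 5)): [0, 3, 2, 8, 1, 5, 4, 7, 6]
After 8 (reverse(4, 7)): [0, 3, 2, 8, 7, 4, 5, 1, 6]
After 9 (swap(8, 1)): [0, 6, 2, 8, 7, 4, 5, 1, 3]
After 10 (reverse(1, 6)): [0, 5, 4, 7, 8, 2, 6, 1, 3]
After 11 (rotate_left(1, 6, k=3)): [0, 8, 2, 6, 5, 4, 7, 1, 3]
After 12 (swap(1, 6)): [0, 7, 2, 6, 5, 4, 8, 1, 3]
After 13 (reverse(3, 7)): [0, 7, 2, 1, 8, 4, 5, 6, 3]
After 14 (swap(2, 7)): [0, 7, 6, 1, 8, 4, 5, 2, 3]
After 15 (reverse(0, 6)): [5, 4, 8, 1, 6, 7, 0, 2, 3]

Answer: 0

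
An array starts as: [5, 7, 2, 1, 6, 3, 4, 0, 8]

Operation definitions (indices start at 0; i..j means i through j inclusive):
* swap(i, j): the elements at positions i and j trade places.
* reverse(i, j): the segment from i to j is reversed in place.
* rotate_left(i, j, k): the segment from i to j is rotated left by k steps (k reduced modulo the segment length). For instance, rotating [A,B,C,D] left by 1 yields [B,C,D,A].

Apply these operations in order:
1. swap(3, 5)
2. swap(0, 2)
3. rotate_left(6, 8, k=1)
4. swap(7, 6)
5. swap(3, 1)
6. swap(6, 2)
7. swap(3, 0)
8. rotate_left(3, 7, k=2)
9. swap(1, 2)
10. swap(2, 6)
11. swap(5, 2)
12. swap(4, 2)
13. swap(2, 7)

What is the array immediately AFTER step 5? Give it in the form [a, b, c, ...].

Answer: [2, 3, 5, 7, 6, 1, 8, 0, 4]

Derivation:
After 1 (swap(3, 5)): [5, 7, 2, 3, 6, 1, 4, 0, 8]
After 2 (swap(0, 2)): [2, 7, 5, 3, 6, 1, 4, 0, 8]
After 3 (rotate_left(6, 8, k=1)): [2, 7, 5, 3, 6, 1, 0, 8, 4]
After 4 (swap(7, 6)): [2, 7, 5, 3, 6, 1, 8, 0, 4]
After 5 (swap(3, 1)): [2, 3, 5, 7, 6, 1, 8, 0, 4]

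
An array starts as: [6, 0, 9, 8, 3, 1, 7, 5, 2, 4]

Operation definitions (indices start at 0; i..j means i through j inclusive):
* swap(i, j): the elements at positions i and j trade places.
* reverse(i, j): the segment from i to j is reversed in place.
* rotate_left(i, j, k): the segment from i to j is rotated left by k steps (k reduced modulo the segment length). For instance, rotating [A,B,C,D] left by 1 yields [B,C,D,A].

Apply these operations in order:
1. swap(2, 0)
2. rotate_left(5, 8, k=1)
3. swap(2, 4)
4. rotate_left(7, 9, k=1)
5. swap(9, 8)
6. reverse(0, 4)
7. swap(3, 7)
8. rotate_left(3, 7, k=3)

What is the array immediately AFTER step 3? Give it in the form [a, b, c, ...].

After 1 (swap(2, 0)): [9, 0, 6, 8, 3, 1, 7, 5, 2, 4]
After 2 (rotate_left(5, 8, k=1)): [9, 0, 6, 8, 3, 7, 5, 2, 1, 4]
After 3 (swap(2, 4)): [9, 0, 3, 8, 6, 7, 5, 2, 1, 4]

Answer: [9, 0, 3, 8, 6, 7, 5, 2, 1, 4]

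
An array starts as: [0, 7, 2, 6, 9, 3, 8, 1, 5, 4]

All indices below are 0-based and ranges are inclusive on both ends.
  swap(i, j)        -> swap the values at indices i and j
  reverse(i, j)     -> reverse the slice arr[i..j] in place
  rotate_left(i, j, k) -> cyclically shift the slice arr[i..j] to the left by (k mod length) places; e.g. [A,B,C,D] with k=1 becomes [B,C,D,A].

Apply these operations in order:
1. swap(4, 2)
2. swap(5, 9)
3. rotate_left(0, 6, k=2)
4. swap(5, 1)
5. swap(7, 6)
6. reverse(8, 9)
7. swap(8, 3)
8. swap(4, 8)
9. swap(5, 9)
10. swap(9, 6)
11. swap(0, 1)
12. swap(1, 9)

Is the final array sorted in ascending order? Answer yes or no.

After 1 (swap(4, 2)): [0, 7, 9, 6, 2, 3, 8, 1, 5, 4]
After 2 (swap(5, 9)): [0, 7, 9, 6, 2, 4, 8, 1, 5, 3]
After 3 (rotate_left(0, 6, k=2)): [9, 6, 2, 4, 8, 0, 7, 1, 5, 3]
After 4 (swap(5, 1)): [9, 0, 2, 4, 8, 6, 7, 1, 5, 3]
After 5 (swap(7, 6)): [9, 0, 2, 4, 8, 6, 1, 7, 5, 3]
After 6 (reverse(8, 9)): [9, 0, 2, 4, 8, 6, 1, 7, 3, 5]
After 7 (swap(8, 3)): [9, 0, 2, 3, 8, 6, 1, 7, 4, 5]
After 8 (swap(4, 8)): [9, 0, 2, 3, 4, 6, 1, 7, 8, 5]
After 9 (swap(5, 9)): [9, 0, 2, 3, 4, 5, 1, 7, 8, 6]
After 10 (swap(9, 6)): [9, 0, 2, 3, 4, 5, 6, 7, 8, 1]
After 11 (swap(0, 1)): [0, 9, 2, 3, 4, 5, 6, 7, 8, 1]
After 12 (swap(1, 9)): [0, 1, 2, 3, 4, 5, 6, 7, 8, 9]

Answer: yes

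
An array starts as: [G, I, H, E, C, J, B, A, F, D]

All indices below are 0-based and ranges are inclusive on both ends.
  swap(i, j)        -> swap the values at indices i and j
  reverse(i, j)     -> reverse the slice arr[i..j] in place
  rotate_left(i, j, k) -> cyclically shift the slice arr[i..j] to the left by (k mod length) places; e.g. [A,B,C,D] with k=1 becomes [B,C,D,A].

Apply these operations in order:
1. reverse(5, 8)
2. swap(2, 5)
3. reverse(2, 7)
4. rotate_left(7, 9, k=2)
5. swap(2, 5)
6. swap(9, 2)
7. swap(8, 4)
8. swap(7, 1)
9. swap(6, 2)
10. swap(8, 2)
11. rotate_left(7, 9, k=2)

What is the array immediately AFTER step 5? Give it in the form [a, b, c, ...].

Answer: [G, I, C, A, H, B, E, D, F, J]

Derivation:
After 1 (reverse(5, 8)): [G, I, H, E, C, F, A, B, J, D]
After 2 (swap(2, 5)): [G, I, F, E, C, H, A, B, J, D]
After 3 (reverse(2, 7)): [G, I, B, A, H, C, E, F, J, D]
After 4 (rotate_left(7, 9, k=2)): [G, I, B, A, H, C, E, D, F, J]
After 5 (swap(2, 5)): [G, I, C, A, H, B, E, D, F, J]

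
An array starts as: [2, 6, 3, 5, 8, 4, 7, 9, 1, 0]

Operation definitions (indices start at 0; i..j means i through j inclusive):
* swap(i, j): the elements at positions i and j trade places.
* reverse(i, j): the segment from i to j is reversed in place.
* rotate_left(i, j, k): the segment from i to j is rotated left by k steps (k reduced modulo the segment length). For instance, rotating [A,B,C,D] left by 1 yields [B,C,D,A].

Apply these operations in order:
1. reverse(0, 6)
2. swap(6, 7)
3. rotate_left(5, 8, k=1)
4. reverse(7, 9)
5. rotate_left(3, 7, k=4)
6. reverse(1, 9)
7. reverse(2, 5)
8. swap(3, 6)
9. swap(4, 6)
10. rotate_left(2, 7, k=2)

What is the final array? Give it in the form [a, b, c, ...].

Answer: [7, 1, 9, 6, 2, 0, 3, 5, 8, 4]

Derivation:
After 1 (reverse(0, 6)): [7, 4, 8, 5, 3, 6, 2, 9, 1, 0]
After 2 (swap(6, 7)): [7, 4, 8, 5, 3, 6, 9, 2, 1, 0]
After 3 (rotate_left(5, 8, k=1)): [7, 4, 8, 5, 3, 9, 2, 1, 6, 0]
After 4 (reverse(7, 9)): [7, 4, 8, 5, 3, 9, 2, 0, 6, 1]
After 5 (rotate_left(3, 7, k=4)): [7, 4, 8, 0, 5, 3, 9, 2, 6, 1]
After 6 (reverse(1, 9)): [7, 1, 6, 2, 9, 3, 5, 0, 8, 4]
After 7 (reverse(2, 5)): [7, 1, 3, 9, 2, 6, 5, 0, 8, 4]
After 8 (swap(3, 6)): [7, 1, 3, 5, 2, 6, 9, 0, 8, 4]
After 9 (swap(4, 6)): [7, 1, 3, 5, 9, 6, 2, 0, 8, 4]
After 10 (rotate_left(2, 7, k=2)): [7, 1, 9, 6, 2, 0, 3, 5, 8, 4]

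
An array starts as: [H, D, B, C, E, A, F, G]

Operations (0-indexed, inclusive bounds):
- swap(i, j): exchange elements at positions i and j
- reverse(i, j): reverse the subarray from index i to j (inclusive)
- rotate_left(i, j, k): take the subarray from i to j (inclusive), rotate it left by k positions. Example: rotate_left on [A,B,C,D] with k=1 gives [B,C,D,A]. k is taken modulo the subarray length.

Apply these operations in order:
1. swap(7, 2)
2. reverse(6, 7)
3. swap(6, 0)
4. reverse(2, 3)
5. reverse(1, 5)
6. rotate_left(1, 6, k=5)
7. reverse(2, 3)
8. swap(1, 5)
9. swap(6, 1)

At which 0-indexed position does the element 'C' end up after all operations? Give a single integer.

Answer: 6

Derivation:
After 1 (swap(7, 2)): [H, D, G, C, E, A, F, B]
After 2 (reverse(6, 7)): [H, D, G, C, E, A, B, F]
After 3 (swap(6, 0)): [B, D, G, C, E, A, H, F]
After 4 (reverse(2, 3)): [B, D, C, G, E, A, H, F]
After 5 (reverse(1, 5)): [B, A, E, G, C, D, H, F]
After 6 (rotate_left(1, 6, k=5)): [B, H, A, E, G, C, D, F]
After 7 (reverse(2, 3)): [B, H, E, A, G, C, D, F]
After 8 (swap(1, 5)): [B, C, E, A, G, H, D, F]
After 9 (swap(6, 1)): [B, D, E, A, G, H, C, F]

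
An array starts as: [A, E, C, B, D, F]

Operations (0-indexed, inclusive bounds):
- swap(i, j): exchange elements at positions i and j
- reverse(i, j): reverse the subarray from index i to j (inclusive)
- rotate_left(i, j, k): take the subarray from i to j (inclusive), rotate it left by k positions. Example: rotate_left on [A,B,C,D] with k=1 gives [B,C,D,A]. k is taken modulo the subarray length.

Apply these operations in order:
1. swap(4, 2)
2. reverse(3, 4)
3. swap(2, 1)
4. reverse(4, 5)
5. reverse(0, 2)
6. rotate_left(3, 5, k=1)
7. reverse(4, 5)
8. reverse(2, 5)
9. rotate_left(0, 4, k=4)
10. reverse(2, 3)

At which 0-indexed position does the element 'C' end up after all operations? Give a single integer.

After 1 (swap(4, 2)): [A, E, D, B, C, F]
After 2 (reverse(3, 4)): [A, E, D, C, B, F]
After 3 (swap(2, 1)): [A, D, E, C, B, F]
After 4 (reverse(4, 5)): [A, D, E, C, F, B]
After 5 (reverse(0, 2)): [E, D, A, C, F, B]
After 6 (rotate_left(3, 5, k=1)): [E, D, A, F, B, C]
After 7 (reverse(4, 5)): [E, D, A, F, C, B]
After 8 (reverse(2, 5)): [E, D, B, C, F, A]
After 9 (rotate_left(0, 4, k=4)): [F, E, D, B, C, A]
After 10 (reverse(2, 3)): [F, E, B, D, C, A]

Answer: 4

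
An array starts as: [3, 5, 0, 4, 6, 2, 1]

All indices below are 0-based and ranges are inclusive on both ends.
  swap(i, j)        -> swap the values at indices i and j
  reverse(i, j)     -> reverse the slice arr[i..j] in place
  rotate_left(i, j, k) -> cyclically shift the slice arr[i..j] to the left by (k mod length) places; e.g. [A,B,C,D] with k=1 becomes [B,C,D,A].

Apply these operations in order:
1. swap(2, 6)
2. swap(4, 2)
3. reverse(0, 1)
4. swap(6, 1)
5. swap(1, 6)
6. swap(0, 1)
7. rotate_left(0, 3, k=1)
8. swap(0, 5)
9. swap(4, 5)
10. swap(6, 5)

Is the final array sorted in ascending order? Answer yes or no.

Answer: no

Derivation:
After 1 (swap(2, 6)): [3, 5, 1, 4, 6, 2, 0]
After 2 (swap(4, 2)): [3, 5, 6, 4, 1, 2, 0]
After 3 (reverse(0, 1)): [5, 3, 6, 4, 1, 2, 0]
After 4 (swap(6, 1)): [5, 0, 6, 4, 1, 2, 3]
After 5 (swap(1, 6)): [5, 3, 6, 4, 1, 2, 0]
After 6 (swap(0, 1)): [3, 5, 6, 4, 1, 2, 0]
After 7 (rotate_left(0, 3, k=1)): [5, 6, 4, 3, 1, 2, 0]
After 8 (swap(0, 5)): [2, 6, 4, 3, 1, 5, 0]
After 9 (swap(4, 5)): [2, 6, 4, 3, 5, 1, 0]
After 10 (swap(6, 5)): [2, 6, 4, 3, 5, 0, 1]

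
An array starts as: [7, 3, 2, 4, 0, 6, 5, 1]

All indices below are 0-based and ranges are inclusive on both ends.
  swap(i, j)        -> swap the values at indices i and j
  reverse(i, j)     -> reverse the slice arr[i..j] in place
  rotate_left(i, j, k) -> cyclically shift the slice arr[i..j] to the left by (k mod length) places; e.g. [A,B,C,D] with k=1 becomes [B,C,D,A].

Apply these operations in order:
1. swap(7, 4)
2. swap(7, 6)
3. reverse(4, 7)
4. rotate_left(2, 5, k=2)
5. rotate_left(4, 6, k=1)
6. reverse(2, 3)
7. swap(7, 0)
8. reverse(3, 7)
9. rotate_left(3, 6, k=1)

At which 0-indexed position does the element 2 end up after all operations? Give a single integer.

After 1 (swap(7, 4)): [7, 3, 2, 4, 1, 6, 5, 0]
After 2 (swap(7, 6)): [7, 3, 2, 4, 1, 6, 0, 5]
After 3 (reverse(4, 7)): [7, 3, 2, 4, 5, 0, 6, 1]
After 4 (rotate_left(2, 5, k=2)): [7, 3, 5, 0, 2, 4, 6, 1]
After 5 (rotate_left(4, 6, k=1)): [7, 3, 5, 0, 4, 6, 2, 1]
After 6 (reverse(2, 3)): [7, 3, 0, 5, 4, 6, 2, 1]
After 7 (swap(7, 0)): [1, 3, 0, 5, 4, 6, 2, 7]
After 8 (reverse(3, 7)): [1, 3, 0, 7, 2, 6, 4, 5]
After 9 (rotate_left(3, 6, k=1)): [1, 3, 0, 2, 6, 4, 7, 5]

Answer: 3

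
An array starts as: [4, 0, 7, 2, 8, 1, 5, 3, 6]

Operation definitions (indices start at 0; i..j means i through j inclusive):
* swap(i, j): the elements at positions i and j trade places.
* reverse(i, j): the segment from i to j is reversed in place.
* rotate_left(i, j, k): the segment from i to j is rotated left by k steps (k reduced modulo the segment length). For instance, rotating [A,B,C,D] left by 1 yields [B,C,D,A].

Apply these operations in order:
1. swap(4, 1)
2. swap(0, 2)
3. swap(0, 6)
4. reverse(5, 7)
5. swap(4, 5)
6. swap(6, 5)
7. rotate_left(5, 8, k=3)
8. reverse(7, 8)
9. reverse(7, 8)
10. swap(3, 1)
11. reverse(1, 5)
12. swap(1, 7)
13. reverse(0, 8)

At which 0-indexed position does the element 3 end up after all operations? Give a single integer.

Answer: 6

Derivation:
After 1 (swap(4, 1)): [4, 8, 7, 2, 0, 1, 5, 3, 6]
After 2 (swap(0, 2)): [7, 8, 4, 2, 0, 1, 5, 3, 6]
After 3 (swap(0, 6)): [5, 8, 4, 2, 0, 1, 7, 3, 6]
After 4 (reverse(5, 7)): [5, 8, 4, 2, 0, 3, 7, 1, 6]
After 5 (swap(4, 5)): [5, 8, 4, 2, 3, 0, 7, 1, 6]
After 6 (swap(6, 5)): [5, 8, 4, 2, 3, 7, 0, 1, 6]
After 7 (rotate_left(5, 8, k=3)): [5, 8, 4, 2, 3, 6, 7, 0, 1]
After 8 (reverse(7, 8)): [5, 8, 4, 2, 3, 6, 7, 1, 0]
After 9 (reverse(7, 8)): [5, 8, 4, 2, 3, 6, 7, 0, 1]
After 10 (swap(3, 1)): [5, 2, 4, 8, 3, 6, 7, 0, 1]
After 11 (reverse(1, 5)): [5, 6, 3, 8, 4, 2, 7, 0, 1]
After 12 (swap(1, 7)): [5, 0, 3, 8, 4, 2, 7, 6, 1]
After 13 (reverse(0, 8)): [1, 6, 7, 2, 4, 8, 3, 0, 5]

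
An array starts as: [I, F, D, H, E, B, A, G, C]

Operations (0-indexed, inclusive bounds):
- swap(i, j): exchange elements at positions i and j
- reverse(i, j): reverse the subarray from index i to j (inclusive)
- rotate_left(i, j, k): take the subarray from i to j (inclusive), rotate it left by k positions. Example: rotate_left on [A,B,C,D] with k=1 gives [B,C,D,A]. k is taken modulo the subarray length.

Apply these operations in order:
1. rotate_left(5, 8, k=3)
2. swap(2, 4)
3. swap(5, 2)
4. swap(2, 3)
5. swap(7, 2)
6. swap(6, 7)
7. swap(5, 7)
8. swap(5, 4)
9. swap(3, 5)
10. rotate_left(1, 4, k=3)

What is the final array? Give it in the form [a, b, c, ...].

After 1 (rotate_left(5, 8, k=3)): [I, F, D, H, E, C, B, A, G]
After 2 (swap(2, 4)): [I, F, E, H, D, C, B, A, G]
After 3 (swap(5, 2)): [I, F, C, H, D, E, B, A, G]
After 4 (swap(2, 3)): [I, F, H, C, D, E, B, A, G]
After 5 (swap(7, 2)): [I, F, A, C, D, E, B, H, G]
After 6 (swap(6, 7)): [I, F, A, C, D, E, H, B, G]
After 7 (swap(5, 7)): [I, F, A, C, D, B, H, E, G]
After 8 (swap(5, 4)): [I, F, A, C, B, D, H, E, G]
After 9 (swap(3, 5)): [I, F, A, D, B, C, H, E, G]
After 10 (rotate_left(1, 4, k=3)): [I, B, F, A, D, C, H, E, G]

Answer: [I, B, F, A, D, C, H, E, G]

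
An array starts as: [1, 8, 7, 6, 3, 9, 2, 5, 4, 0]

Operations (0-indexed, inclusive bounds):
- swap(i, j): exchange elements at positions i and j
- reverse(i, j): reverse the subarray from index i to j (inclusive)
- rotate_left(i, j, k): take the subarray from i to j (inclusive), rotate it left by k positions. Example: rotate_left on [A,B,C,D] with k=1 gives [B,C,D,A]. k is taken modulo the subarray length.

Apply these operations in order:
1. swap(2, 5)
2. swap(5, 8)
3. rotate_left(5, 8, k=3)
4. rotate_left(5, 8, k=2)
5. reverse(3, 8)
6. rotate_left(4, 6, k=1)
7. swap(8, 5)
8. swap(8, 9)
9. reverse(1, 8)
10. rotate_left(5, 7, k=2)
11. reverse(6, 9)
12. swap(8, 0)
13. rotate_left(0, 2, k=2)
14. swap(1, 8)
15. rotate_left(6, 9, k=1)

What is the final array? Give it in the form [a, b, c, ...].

After 1 (swap(2, 5)): [1, 8, 9, 6, 3, 7, 2, 5, 4, 0]
After 2 (swap(5, 8)): [1, 8, 9, 6, 3, 4, 2, 5, 7, 0]
After 3 (rotate_left(5, 8, k=3)): [1, 8, 9, 6, 3, 7, 4, 2, 5, 0]
After 4 (rotate_left(5, 8, k=2)): [1, 8, 9, 6, 3, 2, 5, 7, 4, 0]
After 5 (reverse(3, 8)): [1, 8, 9, 4, 7, 5, 2, 3, 6, 0]
After 6 (rotate_left(4, 6, k=1)): [1, 8, 9, 4, 5, 2, 7, 3, 6, 0]
After 7 (swap(8, 5)): [1, 8, 9, 4, 5, 6, 7, 3, 2, 0]
After 8 (swap(8, 9)): [1, 8, 9, 4, 5, 6, 7, 3, 0, 2]
After 9 (reverse(1, 8)): [1, 0, 3, 7, 6, 5, 4, 9, 8, 2]
After 10 (rotate_left(5, 7, k=2)): [1, 0, 3, 7, 6, 9, 5, 4, 8, 2]
After 11 (reverse(6, 9)): [1, 0, 3, 7, 6, 9, 2, 8, 4, 5]
After 12 (swap(8, 0)): [4, 0, 3, 7, 6, 9, 2, 8, 1, 5]
After 13 (rotate_left(0, 2, k=2)): [3, 4, 0, 7, 6, 9, 2, 8, 1, 5]
After 14 (swap(1, 8)): [3, 1, 0, 7, 6, 9, 2, 8, 4, 5]
After 15 (rotate_left(6, 9, k=1)): [3, 1, 0, 7, 6, 9, 8, 4, 5, 2]

Answer: [3, 1, 0, 7, 6, 9, 8, 4, 5, 2]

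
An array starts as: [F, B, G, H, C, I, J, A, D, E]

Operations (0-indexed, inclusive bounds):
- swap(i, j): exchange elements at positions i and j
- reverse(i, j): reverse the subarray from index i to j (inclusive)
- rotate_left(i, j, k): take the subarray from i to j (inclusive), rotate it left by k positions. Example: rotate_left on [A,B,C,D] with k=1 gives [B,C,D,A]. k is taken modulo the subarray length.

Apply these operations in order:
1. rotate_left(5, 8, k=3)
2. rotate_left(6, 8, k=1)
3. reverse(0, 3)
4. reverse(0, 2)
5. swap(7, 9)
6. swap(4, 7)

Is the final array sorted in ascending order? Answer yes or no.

Answer: no

Derivation:
After 1 (rotate_left(5, 8, k=3)): [F, B, G, H, C, D, I, J, A, E]
After 2 (rotate_left(6, 8, k=1)): [F, B, G, H, C, D, J, A, I, E]
After 3 (reverse(0, 3)): [H, G, B, F, C, D, J, A, I, E]
After 4 (reverse(0, 2)): [B, G, H, F, C, D, J, A, I, E]
After 5 (swap(7, 9)): [B, G, H, F, C, D, J, E, I, A]
After 6 (swap(4, 7)): [B, G, H, F, E, D, J, C, I, A]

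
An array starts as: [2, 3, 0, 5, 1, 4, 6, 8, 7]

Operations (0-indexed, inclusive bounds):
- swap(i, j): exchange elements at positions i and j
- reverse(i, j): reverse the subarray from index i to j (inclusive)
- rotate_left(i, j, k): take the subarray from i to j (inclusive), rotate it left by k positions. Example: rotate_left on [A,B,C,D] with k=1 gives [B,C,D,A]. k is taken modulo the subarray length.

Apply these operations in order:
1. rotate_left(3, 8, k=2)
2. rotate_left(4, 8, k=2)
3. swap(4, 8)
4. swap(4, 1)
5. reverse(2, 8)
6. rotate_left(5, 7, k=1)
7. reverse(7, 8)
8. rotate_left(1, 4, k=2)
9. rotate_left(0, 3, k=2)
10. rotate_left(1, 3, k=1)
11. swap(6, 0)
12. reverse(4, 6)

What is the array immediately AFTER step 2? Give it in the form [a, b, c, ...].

Answer: [2, 3, 0, 4, 7, 5, 1, 6, 8]

Derivation:
After 1 (rotate_left(3, 8, k=2)): [2, 3, 0, 4, 6, 8, 7, 5, 1]
After 2 (rotate_left(4, 8, k=2)): [2, 3, 0, 4, 7, 5, 1, 6, 8]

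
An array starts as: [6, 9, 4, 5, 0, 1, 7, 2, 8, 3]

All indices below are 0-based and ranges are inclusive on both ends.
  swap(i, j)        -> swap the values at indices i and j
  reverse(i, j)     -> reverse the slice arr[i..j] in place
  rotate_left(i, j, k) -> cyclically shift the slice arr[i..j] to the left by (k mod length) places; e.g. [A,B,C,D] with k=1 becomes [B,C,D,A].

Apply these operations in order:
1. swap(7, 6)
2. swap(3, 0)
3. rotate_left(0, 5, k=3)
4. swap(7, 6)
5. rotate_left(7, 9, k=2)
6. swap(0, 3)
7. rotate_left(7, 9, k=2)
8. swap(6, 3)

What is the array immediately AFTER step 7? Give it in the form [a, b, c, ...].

Answer: [5, 0, 1, 6, 9, 4, 7, 8, 3, 2]

Derivation:
After 1 (swap(7, 6)): [6, 9, 4, 5, 0, 1, 2, 7, 8, 3]
After 2 (swap(3, 0)): [5, 9, 4, 6, 0, 1, 2, 7, 8, 3]
After 3 (rotate_left(0, 5, k=3)): [6, 0, 1, 5, 9, 4, 2, 7, 8, 3]
After 4 (swap(7, 6)): [6, 0, 1, 5, 9, 4, 7, 2, 8, 3]
After 5 (rotate_left(7, 9, k=2)): [6, 0, 1, 5, 9, 4, 7, 3, 2, 8]
After 6 (swap(0, 3)): [5, 0, 1, 6, 9, 4, 7, 3, 2, 8]
After 7 (rotate_left(7, 9, k=2)): [5, 0, 1, 6, 9, 4, 7, 8, 3, 2]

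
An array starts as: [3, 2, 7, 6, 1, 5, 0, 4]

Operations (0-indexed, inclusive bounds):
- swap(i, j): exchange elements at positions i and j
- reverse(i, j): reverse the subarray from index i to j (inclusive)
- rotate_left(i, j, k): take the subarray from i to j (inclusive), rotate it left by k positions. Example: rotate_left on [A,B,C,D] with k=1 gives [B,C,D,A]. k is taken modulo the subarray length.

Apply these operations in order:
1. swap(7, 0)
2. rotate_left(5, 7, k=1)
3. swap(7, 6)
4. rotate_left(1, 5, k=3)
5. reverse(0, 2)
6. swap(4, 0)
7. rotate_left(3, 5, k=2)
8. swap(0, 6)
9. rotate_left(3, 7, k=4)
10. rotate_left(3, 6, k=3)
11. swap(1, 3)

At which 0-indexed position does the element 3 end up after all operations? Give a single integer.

Answer: 4

Derivation:
After 1 (swap(7, 0)): [4, 2, 7, 6, 1, 5, 0, 3]
After 2 (rotate_left(5, 7, k=1)): [4, 2, 7, 6, 1, 0, 3, 5]
After 3 (swap(7, 6)): [4, 2, 7, 6, 1, 0, 5, 3]
After 4 (rotate_left(1, 5, k=3)): [4, 1, 0, 2, 7, 6, 5, 3]
After 5 (reverse(0, 2)): [0, 1, 4, 2, 7, 6, 5, 3]
After 6 (swap(4, 0)): [7, 1, 4, 2, 0, 6, 5, 3]
After 7 (rotate_left(3, 5, k=2)): [7, 1, 4, 6, 2, 0, 5, 3]
After 8 (swap(0, 6)): [5, 1, 4, 6, 2, 0, 7, 3]
After 9 (rotate_left(3, 7, k=4)): [5, 1, 4, 3, 6, 2, 0, 7]
After 10 (rotate_left(3, 6, k=3)): [5, 1, 4, 0, 3, 6, 2, 7]
After 11 (swap(1, 3)): [5, 0, 4, 1, 3, 6, 2, 7]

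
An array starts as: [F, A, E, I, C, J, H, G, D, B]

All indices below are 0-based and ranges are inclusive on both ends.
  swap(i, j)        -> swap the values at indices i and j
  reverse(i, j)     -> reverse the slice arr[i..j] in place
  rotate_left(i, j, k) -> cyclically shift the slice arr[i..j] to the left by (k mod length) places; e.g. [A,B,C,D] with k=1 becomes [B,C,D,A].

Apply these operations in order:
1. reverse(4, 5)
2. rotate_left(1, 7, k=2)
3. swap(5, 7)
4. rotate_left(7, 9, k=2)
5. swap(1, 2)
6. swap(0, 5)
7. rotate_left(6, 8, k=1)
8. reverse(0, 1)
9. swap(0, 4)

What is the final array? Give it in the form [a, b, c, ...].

After 1 (reverse(4, 5)): [F, A, E, I, J, C, H, G, D, B]
After 2 (rotate_left(1, 7, k=2)): [F, I, J, C, H, G, A, E, D, B]
After 3 (swap(5, 7)): [F, I, J, C, H, E, A, G, D, B]
After 4 (rotate_left(7, 9, k=2)): [F, I, J, C, H, E, A, B, G, D]
After 5 (swap(1, 2)): [F, J, I, C, H, E, A, B, G, D]
After 6 (swap(0, 5)): [E, J, I, C, H, F, A, B, G, D]
After 7 (rotate_left(6, 8, k=1)): [E, J, I, C, H, F, B, G, A, D]
After 8 (reverse(0, 1)): [J, E, I, C, H, F, B, G, A, D]
After 9 (swap(0, 4)): [H, E, I, C, J, F, B, G, A, D]

Answer: [H, E, I, C, J, F, B, G, A, D]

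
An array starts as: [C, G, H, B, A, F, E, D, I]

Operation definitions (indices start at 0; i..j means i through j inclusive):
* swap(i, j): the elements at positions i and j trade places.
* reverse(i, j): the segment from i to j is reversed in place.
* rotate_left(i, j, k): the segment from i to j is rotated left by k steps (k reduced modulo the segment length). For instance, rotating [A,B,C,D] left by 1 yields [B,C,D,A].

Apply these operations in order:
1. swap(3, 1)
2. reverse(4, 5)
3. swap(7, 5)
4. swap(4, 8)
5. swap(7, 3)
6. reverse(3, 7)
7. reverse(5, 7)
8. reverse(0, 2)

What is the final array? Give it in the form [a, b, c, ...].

Answer: [H, B, C, G, E, A, I, D, F]

Derivation:
After 1 (swap(3, 1)): [C, B, H, G, A, F, E, D, I]
After 2 (reverse(4, 5)): [C, B, H, G, F, A, E, D, I]
After 3 (swap(7, 5)): [C, B, H, G, F, D, E, A, I]
After 4 (swap(4, 8)): [C, B, H, G, I, D, E, A, F]
After 5 (swap(7, 3)): [C, B, H, A, I, D, E, G, F]
After 6 (reverse(3, 7)): [C, B, H, G, E, D, I, A, F]
After 7 (reverse(5, 7)): [C, B, H, G, E, A, I, D, F]
After 8 (reverse(0, 2)): [H, B, C, G, E, A, I, D, F]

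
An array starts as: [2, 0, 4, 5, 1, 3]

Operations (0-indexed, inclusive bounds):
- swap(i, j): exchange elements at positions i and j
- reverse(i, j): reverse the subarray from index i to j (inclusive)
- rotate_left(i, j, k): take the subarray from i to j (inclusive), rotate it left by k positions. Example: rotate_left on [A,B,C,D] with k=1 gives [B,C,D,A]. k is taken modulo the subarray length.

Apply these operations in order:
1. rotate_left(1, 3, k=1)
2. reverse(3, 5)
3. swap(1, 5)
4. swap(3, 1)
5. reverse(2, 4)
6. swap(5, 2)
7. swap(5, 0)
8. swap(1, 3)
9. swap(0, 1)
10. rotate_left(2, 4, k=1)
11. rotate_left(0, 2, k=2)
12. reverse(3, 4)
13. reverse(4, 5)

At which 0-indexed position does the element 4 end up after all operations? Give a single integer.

After 1 (rotate_left(1, 3, k=1)): [2, 4, 5, 0, 1, 3]
After 2 (reverse(3, 5)): [2, 4, 5, 3, 1, 0]
After 3 (swap(1, 5)): [2, 0, 5, 3, 1, 4]
After 4 (swap(3, 1)): [2, 3, 5, 0, 1, 4]
After 5 (reverse(2, 4)): [2, 3, 1, 0, 5, 4]
After 6 (swap(5, 2)): [2, 3, 4, 0, 5, 1]
After 7 (swap(5, 0)): [1, 3, 4, 0, 5, 2]
After 8 (swap(1, 3)): [1, 0, 4, 3, 5, 2]
After 9 (swap(0, 1)): [0, 1, 4, 3, 5, 2]
After 10 (rotate_left(2, 4, k=1)): [0, 1, 3, 5, 4, 2]
After 11 (rotate_left(0, 2, k=2)): [3, 0, 1, 5, 4, 2]
After 12 (reverse(3, 4)): [3, 0, 1, 4, 5, 2]
After 13 (reverse(4, 5)): [3, 0, 1, 4, 2, 5]

Answer: 3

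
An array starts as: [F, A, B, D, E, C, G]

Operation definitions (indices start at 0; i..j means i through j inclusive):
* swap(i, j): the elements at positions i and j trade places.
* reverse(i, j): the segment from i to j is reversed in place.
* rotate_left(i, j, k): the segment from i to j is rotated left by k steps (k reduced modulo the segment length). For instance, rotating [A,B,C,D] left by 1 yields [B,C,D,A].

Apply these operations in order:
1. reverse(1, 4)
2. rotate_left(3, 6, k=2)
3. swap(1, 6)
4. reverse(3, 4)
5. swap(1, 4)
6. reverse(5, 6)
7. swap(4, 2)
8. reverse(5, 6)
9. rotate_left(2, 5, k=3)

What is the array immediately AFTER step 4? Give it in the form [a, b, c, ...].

Answer: [F, A, D, G, C, B, E]

Derivation:
After 1 (reverse(1, 4)): [F, E, D, B, A, C, G]
After 2 (rotate_left(3, 6, k=2)): [F, E, D, C, G, B, A]
After 3 (swap(1, 6)): [F, A, D, C, G, B, E]
After 4 (reverse(3, 4)): [F, A, D, G, C, B, E]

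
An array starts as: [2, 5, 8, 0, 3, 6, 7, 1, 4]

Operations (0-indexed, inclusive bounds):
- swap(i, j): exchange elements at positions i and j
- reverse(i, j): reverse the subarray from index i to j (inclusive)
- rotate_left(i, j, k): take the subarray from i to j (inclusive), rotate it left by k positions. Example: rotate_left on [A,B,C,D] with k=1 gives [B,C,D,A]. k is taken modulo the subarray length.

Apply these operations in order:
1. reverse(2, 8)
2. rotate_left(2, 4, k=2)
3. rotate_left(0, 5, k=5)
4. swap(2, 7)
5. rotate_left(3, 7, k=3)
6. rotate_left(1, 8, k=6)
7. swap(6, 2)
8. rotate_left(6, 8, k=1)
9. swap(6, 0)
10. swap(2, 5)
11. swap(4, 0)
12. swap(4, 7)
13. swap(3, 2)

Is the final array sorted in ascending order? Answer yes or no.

Answer: yes

Derivation:
After 1 (reverse(2, 8)): [2, 5, 4, 1, 7, 6, 3, 0, 8]
After 2 (rotate_left(2, 4, k=2)): [2, 5, 7, 4, 1, 6, 3, 0, 8]
After 3 (rotate_left(0, 5, k=5)): [6, 2, 5, 7, 4, 1, 3, 0, 8]
After 4 (swap(2, 7)): [6, 2, 0, 7, 4, 1, 3, 5, 8]
After 5 (rotate_left(3, 7, k=3)): [6, 2, 0, 3, 5, 7, 4, 1, 8]
After 6 (rotate_left(1, 8, k=6)): [6, 1, 8, 2, 0, 3, 5, 7, 4]
After 7 (swap(6, 2)): [6, 1, 5, 2, 0, 3, 8, 7, 4]
After 8 (rotate_left(6, 8, k=1)): [6, 1, 5, 2, 0, 3, 7, 4, 8]
After 9 (swap(6, 0)): [7, 1, 5, 2, 0, 3, 6, 4, 8]
After 10 (swap(2, 5)): [7, 1, 3, 2, 0, 5, 6, 4, 8]
After 11 (swap(4, 0)): [0, 1, 3, 2, 7, 5, 6, 4, 8]
After 12 (swap(4, 7)): [0, 1, 3, 2, 4, 5, 6, 7, 8]
After 13 (swap(3, 2)): [0, 1, 2, 3, 4, 5, 6, 7, 8]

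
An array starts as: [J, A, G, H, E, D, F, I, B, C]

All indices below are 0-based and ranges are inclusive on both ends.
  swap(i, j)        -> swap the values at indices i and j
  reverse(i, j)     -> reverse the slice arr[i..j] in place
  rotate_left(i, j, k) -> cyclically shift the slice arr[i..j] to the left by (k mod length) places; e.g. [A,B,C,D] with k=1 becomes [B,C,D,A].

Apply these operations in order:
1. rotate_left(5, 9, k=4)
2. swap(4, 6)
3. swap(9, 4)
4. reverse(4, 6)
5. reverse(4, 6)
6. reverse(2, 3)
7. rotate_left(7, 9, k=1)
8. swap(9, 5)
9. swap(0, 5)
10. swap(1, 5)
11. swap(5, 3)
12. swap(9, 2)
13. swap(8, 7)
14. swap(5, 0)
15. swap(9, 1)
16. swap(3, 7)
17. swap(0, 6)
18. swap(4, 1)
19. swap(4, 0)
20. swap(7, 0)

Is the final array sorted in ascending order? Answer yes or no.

After 1 (rotate_left(5, 9, k=4)): [J, A, G, H, E, C, D, F, I, B]
After 2 (swap(4, 6)): [J, A, G, H, D, C, E, F, I, B]
After 3 (swap(9, 4)): [J, A, G, H, B, C, E, F, I, D]
After 4 (reverse(4, 6)): [J, A, G, H, E, C, B, F, I, D]
After 5 (reverse(4, 6)): [J, A, G, H, B, C, E, F, I, D]
After 6 (reverse(2, 3)): [J, A, H, G, B, C, E, F, I, D]
After 7 (rotate_left(7, 9, k=1)): [J, A, H, G, B, C, E, I, D, F]
After 8 (swap(9, 5)): [J, A, H, G, B, F, E, I, D, C]
After 9 (swap(0, 5)): [F, A, H, G, B, J, E, I, D, C]
After 10 (swap(1, 5)): [F, J, H, G, B, A, E, I, D, C]
After 11 (swap(5, 3)): [F, J, H, A, B, G, E, I, D, C]
After 12 (swap(9, 2)): [F, J, C, A, B, G, E, I, D, H]
After 13 (swap(8, 7)): [F, J, C, A, B, G, E, D, I, H]
After 14 (swap(5, 0)): [G, J, C, A, B, F, E, D, I, H]
After 15 (swap(9, 1)): [G, H, C, A, B, F, E, D, I, J]
After 16 (swap(3, 7)): [G, H, C, D, B, F, E, A, I, J]
After 17 (swap(0, 6)): [E, H, C, D, B, F, G, A, I, J]
After 18 (swap(4, 1)): [E, B, C, D, H, F, G, A, I, J]
After 19 (swap(4, 0)): [H, B, C, D, E, F, G, A, I, J]
After 20 (swap(7, 0)): [A, B, C, D, E, F, G, H, I, J]

Answer: yes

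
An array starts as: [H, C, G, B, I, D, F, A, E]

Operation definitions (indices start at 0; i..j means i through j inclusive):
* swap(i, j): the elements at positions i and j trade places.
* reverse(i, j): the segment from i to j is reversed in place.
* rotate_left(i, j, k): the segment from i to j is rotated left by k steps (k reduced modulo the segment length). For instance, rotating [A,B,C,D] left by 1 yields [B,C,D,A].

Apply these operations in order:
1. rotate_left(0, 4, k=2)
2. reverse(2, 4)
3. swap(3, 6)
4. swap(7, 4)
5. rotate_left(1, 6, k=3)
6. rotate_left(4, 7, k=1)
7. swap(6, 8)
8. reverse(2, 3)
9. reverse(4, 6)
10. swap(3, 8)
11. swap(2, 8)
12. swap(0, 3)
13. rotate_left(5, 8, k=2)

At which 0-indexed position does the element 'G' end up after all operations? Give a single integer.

Answer: 3

Derivation:
After 1 (rotate_left(0, 4, k=2)): [G, B, I, H, C, D, F, A, E]
After 2 (reverse(2, 4)): [G, B, C, H, I, D, F, A, E]
After 3 (swap(3, 6)): [G, B, C, F, I, D, H, A, E]
After 4 (swap(7, 4)): [G, B, C, F, A, D, H, I, E]
After 5 (rotate_left(1, 6, k=3)): [G, A, D, H, B, C, F, I, E]
After 6 (rotate_left(4, 7, k=1)): [G, A, D, H, C, F, I, B, E]
After 7 (swap(6, 8)): [G, A, D, H, C, F, E, B, I]
After 8 (reverse(2, 3)): [G, A, H, D, C, F, E, B, I]
After 9 (reverse(4, 6)): [G, A, H, D, E, F, C, B, I]
After 10 (swap(3, 8)): [G, A, H, I, E, F, C, B, D]
After 11 (swap(2, 8)): [G, A, D, I, E, F, C, B, H]
After 12 (swap(0, 3)): [I, A, D, G, E, F, C, B, H]
After 13 (rotate_left(5, 8, k=2)): [I, A, D, G, E, B, H, F, C]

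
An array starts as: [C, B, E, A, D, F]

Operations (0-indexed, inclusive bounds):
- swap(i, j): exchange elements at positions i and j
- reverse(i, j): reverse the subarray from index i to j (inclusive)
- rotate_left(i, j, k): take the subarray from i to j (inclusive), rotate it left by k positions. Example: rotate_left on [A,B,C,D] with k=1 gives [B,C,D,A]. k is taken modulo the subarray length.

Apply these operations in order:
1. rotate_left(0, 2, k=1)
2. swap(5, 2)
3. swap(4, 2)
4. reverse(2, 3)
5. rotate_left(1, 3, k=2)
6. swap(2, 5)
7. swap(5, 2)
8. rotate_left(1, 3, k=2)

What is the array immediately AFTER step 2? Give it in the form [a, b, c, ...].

After 1 (rotate_left(0, 2, k=1)): [B, E, C, A, D, F]
After 2 (swap(5, 2)): [B, E, F, A, D, C]

Answer: [B, E, F, A, D, C]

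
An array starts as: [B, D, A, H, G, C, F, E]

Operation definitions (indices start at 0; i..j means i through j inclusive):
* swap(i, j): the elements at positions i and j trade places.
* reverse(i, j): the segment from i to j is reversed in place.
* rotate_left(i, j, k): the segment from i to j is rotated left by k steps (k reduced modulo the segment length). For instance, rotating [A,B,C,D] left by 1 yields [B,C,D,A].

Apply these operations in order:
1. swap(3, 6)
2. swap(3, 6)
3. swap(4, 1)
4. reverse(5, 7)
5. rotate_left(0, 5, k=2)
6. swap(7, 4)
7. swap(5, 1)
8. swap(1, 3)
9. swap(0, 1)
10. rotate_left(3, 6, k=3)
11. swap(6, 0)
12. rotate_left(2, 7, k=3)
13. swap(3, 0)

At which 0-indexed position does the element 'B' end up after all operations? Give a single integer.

After 1 (swap(3, 6)): [B, D, A, F, G, C, H, E]
After 2 (swap(3, 6)): [B, D, A, H, G, C, F, E]
After 3 (swap(4, 1)): [B, G, A, H, D, C, F, E]
After 4 (reverse(5, 7)): [B, G, A, H, D, E, F, C]
After 5 (rotate_left(0, 5, k=2)): [A, H, D, E, B, G, F, C]
After 6 (swap(7, 4)): [A, H, D, E, C, G, F, B]
After 7 (swap(5, 1)): [A, G, D, E, C, H, F, B]
After 8 (swap(1, 3)): [A, E, D, G, C, H, F, B]
After 9 (swap(0, 1)): [E, A, D, G, C, H, F, B]
After 10 (rotate_left(3, 6, k=3)): [E, A, D, F, G, C, H, B]
After 11 (swap(6, 0)): [H, A, D, F, G, C, E, B]
After 12 (rotate_left(2, 7, k=3)): [H, A, C, E, B, D, F, G]
After 13 (swap(3, 0)): [E, A, C, H, B, D, F, G]

Answer: 4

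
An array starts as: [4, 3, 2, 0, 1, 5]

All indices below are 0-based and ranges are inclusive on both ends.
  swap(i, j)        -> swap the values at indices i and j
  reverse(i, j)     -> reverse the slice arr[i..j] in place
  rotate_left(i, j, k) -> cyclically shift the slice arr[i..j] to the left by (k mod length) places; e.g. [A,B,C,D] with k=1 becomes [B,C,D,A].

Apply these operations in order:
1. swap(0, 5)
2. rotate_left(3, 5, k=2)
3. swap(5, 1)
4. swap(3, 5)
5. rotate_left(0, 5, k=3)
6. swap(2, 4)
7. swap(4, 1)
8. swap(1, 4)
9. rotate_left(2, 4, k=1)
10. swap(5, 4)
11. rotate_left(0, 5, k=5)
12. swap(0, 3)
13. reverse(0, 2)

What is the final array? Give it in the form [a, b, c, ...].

After 1 (swap(0, 5)): [5, 3, 2, 0, 1, 4]
After 2 (rotate_left(3, 5, k=2)): [5, 3, 2, 4, 0, 1]
After 3 (swap(5, 1)): [5, 1, 2, 4, 0, 3]
After 4 (swap(3, 5)): [5, 1, 2, 3, 0, 4]
After 5 (rotate_left(0, 5, k=3)): [3, 0, 4, 5, 1, 2]
After 6 (swap(2, 4)): [3, 0, 1, 5, 4, 2]
After 7 (swap(4, 1)): [3, 4, 1, 5, 0, 2]
After 8 (swap(1, 4)): [3, 0, 1, 5, 4, 2]
After 9 (rotate_left(2, 4, k=1)): [3, 0, 5, 4, 1, 2]
After 10 (swap(5, 4)): [3, 0, 5, 4, 2, 1]
After 11 (rotate_left(0, 5, k=5)): [1, 3, 0, 5, 4, 2]
After 12 (swap(0, 3)): [5, 3, 0, 1, 4, 2]
After 13 (reverse(0, 2)): [0, 3, 5, 1, 4, 2]

Answer: [0, 3, 5, 1, 4, 2]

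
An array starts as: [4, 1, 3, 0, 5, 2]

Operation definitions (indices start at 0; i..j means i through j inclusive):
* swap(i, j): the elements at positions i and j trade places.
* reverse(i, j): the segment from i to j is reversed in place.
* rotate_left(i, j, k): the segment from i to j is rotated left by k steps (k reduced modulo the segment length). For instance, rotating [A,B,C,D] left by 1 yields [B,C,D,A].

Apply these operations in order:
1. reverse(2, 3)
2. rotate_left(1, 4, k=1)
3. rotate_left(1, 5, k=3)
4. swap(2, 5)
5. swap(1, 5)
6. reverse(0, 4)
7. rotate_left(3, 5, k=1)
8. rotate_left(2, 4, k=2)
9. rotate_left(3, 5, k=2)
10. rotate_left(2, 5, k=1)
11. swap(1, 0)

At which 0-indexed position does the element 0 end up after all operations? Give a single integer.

Answer: 0

Derivation:
After 1 (reverse(2, 3)): [4, 1, 0, 3, 5, 2]
After 2 (rotate_left(1, 4, k=1)): [4, 0, 3, 5, 1, 2]
After 3 (rotate_left(1, 5, k=3)): [4, 1, 2, 0, 3, 5]
After 4 (swap(2, 5)): [4, 1, 5, 0, 3, 2]
After 5 (swap(1, 5)): [4, 2, 5, 0, 3, 1]
After 6 (reverse(0, 4)): [3, 0, 5, 2, 4, 1]
After 7 (rotate_left(3, 5, k=1)): [3, 0, 5, 4, 1, 2]
After 8 (rotate_left(2, 4, k=2)): [3, 0, 1, 5, 4, 2]
After 9 (rotate_left(3, 5, k=2)): [3, 0, 1, 2, 5, 4]
After 10 (rotate_left(2, 5, k=1)): [3, 0, 2, 5, 4, 1]
After 11 (swap(1, 0)): [0, 3, 2, 5, 4, 1]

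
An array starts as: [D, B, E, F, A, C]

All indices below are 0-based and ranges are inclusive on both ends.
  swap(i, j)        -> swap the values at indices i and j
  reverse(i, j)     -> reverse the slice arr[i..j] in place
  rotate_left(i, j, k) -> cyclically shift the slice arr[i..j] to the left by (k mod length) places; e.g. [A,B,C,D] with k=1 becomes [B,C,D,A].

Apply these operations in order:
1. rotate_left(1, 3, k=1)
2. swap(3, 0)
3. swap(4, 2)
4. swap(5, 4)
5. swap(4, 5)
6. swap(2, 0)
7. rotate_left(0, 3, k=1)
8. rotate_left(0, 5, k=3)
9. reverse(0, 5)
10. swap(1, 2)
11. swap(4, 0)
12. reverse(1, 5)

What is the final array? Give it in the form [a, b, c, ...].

After 1 (rotate_left(1, 3, k=1)): [D, E, F, B, A, C]
After 2 (swap(3, 0)): [B, E, F, D, A, C]
After 3 (swap(4, 2)): [B, E, A, D, F, C]
After 4 (swap(5, 4)): [B, E, A, D, C, F]
After 5 (swap(4, 5)): [B, E, A, D, F, C]
After 6 (swap(2, 0)): [A, E, B, D, F, C]
After 7 (rotate_left(0, 3, k=1)): [E, B, D, A, F, C]
After 8 (rotate_left(0, 5, k=3)): [A, F, C, E, B, D]
After 9 (reverse(0, 5)): [D, B, E, C, F, A]
After 10 (swap(1, 2)): [D, E, B, C, F, A]
After 11 (swap(4, 0)): [F, E, B, C, D, A]
After 12 (reverse(1, 5)): [F, A, D, C, B, E]

Answer: [F, A, D, C, B, E]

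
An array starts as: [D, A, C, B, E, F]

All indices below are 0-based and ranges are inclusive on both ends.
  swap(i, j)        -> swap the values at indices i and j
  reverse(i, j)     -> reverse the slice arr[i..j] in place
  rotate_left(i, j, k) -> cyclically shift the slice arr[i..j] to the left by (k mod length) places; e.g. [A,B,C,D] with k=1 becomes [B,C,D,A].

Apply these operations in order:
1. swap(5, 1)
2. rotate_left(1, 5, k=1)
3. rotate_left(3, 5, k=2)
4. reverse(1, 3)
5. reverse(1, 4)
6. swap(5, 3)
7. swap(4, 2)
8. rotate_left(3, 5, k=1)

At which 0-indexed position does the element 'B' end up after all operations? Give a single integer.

After 1 (swap(5, 1)): [D, F, C, B, E, A]
After 2 (rotate_left(1, 5, k=1)): [D, C, B, E, A, F]
After 3 (rotate_left(3, 5, k=2)): [D, C, B, F, E, A]
After 4 (reverse(1, 3)): [D, F, B, C, E, A]
After 5 (reverse(1, 4)): [D, E, C, B, F, A]
After 6 (swap(5, 3)): [D, E, C, A, F, B]
After 7 (swap(4, 2)): [D, E, F, A, C, B]
After 8 (rotate_left(3, 5, k=1)): [D, E, F, C, B, A]

Answer: 4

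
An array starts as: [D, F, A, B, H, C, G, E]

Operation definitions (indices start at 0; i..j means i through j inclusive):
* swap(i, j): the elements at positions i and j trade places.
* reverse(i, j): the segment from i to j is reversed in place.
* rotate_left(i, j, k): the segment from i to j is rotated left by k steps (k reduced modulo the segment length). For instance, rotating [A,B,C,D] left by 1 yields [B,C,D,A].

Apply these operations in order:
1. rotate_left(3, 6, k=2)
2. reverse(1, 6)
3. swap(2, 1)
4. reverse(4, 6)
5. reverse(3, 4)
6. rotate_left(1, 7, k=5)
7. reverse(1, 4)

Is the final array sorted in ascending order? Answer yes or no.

Answer: no

Derivation:
After 1 (rotate_left(3, 6, k=2)): [D, F, A, C, G, B, H, E]
After 2 (reverse(1, 6)): [D, H, B, G, C, A, F, E]
After 3 (swap(2, 1)): [D, B, H, G, C, A, F, E]
After 4 (reverse(4, 6)): [D, B, H, G, F, A, C, E]
After 5 (reverse(3, 4)): [D, B, H, F, G, A, C, E]
After 6 (rotate_left(1, 7, k=5)): [D, C, E, B, H, F, G, A]
After 7 (reverse(1, 4)): [D, H, B, E, C, F, G, A]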